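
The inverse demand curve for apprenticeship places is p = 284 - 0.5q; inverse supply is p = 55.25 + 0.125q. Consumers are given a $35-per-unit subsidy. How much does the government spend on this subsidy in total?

Government cost = $14770

Pre-subsidy: 284 - 0.5q = 55.25 + 0.125q gives q* = 366 and p* = 101.
With the rebate, buyers effectively pay pb = ps − 35, where ps is the price sellers receive.
On the curves, pb = 284 - 0.5q and ps = 55.25 + 0.125q; the wedge ps − pb = 35 gives 55.25 + 0.125q − (284 - 0.5q) = 35, so q' = 422.
Then pb = 284 − 0.5·422 = 73 and ps = 55.25 + 0.125·422 = 108.
Government outlay = subsidy × quantity = 35 × 422 = 14770.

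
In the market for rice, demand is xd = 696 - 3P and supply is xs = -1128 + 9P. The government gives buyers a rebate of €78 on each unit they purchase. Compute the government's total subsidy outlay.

Pre-subsidy: 696 - 3P = -1128 + 9P gives P* = 152, x* = 240.
With the rebate, buyers effectively pay Pb = Ps − 78, where Ps is the price sellers receive.
Demand in terms of Ps becomes xd = 696 − 3(Ps − 78) = 930 - 3Ps. Setting this equal to supply: 930 - 3Ps = -1128 + 9Ps, so Ps = 171.5.
Buyers pay Pb = 171.5 − 78 = 93.5; x' = -1128 + 9·171.5 = 415.5.
Government outlay = subsidy × quantity = 78 × 415.5 = 32409.

Government cost = €32409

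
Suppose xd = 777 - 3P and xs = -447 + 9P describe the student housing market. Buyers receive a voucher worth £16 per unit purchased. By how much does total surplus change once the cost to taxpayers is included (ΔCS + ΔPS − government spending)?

Pre-subsidy: 777 - 3P = -447 + 9P gives P* = 102, x* = 471.
With the rebate, buyers effectively pay Pb = Ps − 16, where Ps is the price sellers receive.
Demand in terms of Ps becomes xd = 777 − 3(Ps − 16) = 825 - 3Ps. Setting this equal to supply: 825 - 3Ps = -447 + 9Ps, so Ps = 106.
Buyers pay Pb = 106 − 16 = 90; x' = -447 + 9·106 = 507.
ΔCS = ½(471 + 507)(102 − 90) = 5868; ΔPS = ½(471 + 507)(106 − 102) = 1956.
Government spending = 16 × 507 = 8112.
Net change = 5868 + 1956 − 8112 = -288. The loss equals the DWL triangle ½·16·36.

Net change in total surplus = -£288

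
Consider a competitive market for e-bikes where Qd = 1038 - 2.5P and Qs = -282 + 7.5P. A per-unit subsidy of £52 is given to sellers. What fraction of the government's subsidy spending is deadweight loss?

Pre-subsidy: 1038 - 2.5P = -282 + 7.5P gives P* = 132, Q* = 708.
With the subsidy, sellers receive Ps = Pb + 52 for each unit, where Pb is the price buyers pay.
Supply in terms of Pb becomes Qs = -282 + 7.5(Pb + 52) = 108 + 7.5Pb. Setting this equal to demand: 1038 - 2.5Pb = 108 + 7.5Pb, so Pb = 93.
Sellers receive Ps = 93 + 52 = 145; Q' = 1038 − 2.5·93 = 805.5.
ΔCS = ½(708 + 805.5)(132 − 93) = 29513.25; ΔPS = ½(708 + 805.5)(145 − 132) = 9837.75.
Government spending = 52 × 805.5 = 41886.
DWL = ½ × 52 × (805.5 − 708) = 2535; fraction = 2535 / 41886 = 65/1074.

DWL / government spending = 65/1074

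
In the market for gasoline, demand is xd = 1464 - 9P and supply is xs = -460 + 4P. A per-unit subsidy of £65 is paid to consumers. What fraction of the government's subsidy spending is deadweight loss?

DWL / government spending = 15/52

Pre-subsidy: 1464 - 9P = -460 + 4P gives P* = 148, x* = 132.
With the rebate, buyers effectively pay Pb = Ps − 65, where Ps is the price sellers receive.
Demand in terms of Ps becomes xd = 1464 − 9(Ps − 65) = 2049 - 9Ps. Setting this equal to supply: 2049 - 9Ps = -460 + 4Ps, so Ps = 193.
Buyers pay Pb = 193 − 65 = 128; x' = -460 + 4·193 = 312.
ΔCS = ½(132 + 312)(148 − 128) = 4440; ΔPS = ½(132 + 312)(193 − 148) = 9990.
Government spending = 65 × 312 = 20280.
DWL = ½ × 65 × (312 − 132) = 5850; fraction = 5850 / 20280 = 15/52.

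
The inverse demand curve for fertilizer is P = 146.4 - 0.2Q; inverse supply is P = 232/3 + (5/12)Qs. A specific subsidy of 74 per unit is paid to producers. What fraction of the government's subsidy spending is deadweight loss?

DWL / government spending = 15/58

Pre-subsidy: 146.4 - 0.2Q = 232/3 + (5/12)Q gives Q* = 112 and P* = 124.
With the subsidy, sellers receive Ps = Pb + 74 for each unit, where Pb is the price buyers pay.
On the curves, Pb = 146.4 - 0.2Q and Ps = 232/3 + (5/12)Q; the wedge Ps − Pb = 74 gives 232/3 + (5/12)Q − (146.4 - 0.2Q) = 74, so Q' = 232.
Then Pb = 146.4 − 0.2·232 = 100 and Ps = 232/3 + (5/12)·232 = 174.
ΔCS = ½(112 + 232)(124 − 100) = 4128; ΔPS = ½(112 + 232)(174 − 124) = 8600.
Government spending = 74 × 232 = 17168.
DWL = ½ × 74 × (232 − 112) = 4440; fraction = 4440 / 17168 = 15/58.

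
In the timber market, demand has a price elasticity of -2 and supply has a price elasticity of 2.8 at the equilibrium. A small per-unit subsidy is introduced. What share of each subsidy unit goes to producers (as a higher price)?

For a small subsidy around the equilibrium, the benefit split depends on the relative slopes, which at a point are proportional to the elasticities.
Buyer share = εs/(εs + |εd|) = 2.8/(2.8 + 2) = 7/12; seller share = |εd|/(εs + |εd|) = 5/12.
So producers capture 5/12 of the subsidy.

Producer share = 5/12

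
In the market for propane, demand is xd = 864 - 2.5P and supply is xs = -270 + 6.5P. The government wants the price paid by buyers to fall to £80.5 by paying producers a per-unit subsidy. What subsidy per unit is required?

At a buyer price of 80.5, quantity demanded is 864 − 2.5·80.5 = 662.75.
Sellers supply 662.75 only when they receive Ps with -270 + 6.5·Ps = 662.75, i.e. Ps = 143.5.
s = Ps − Pb = 143.5 − 80.5 = 63.

Required subsidy s = £63 per unit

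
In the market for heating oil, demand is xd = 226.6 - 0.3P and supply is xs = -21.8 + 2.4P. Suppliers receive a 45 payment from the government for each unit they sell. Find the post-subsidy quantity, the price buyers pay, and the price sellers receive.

x' = 211; buyers pay 52; sellers receive 97

Pre-subsidy: 226.6 - 0.3P = -21.8 + 2.4P gives P* = 92, x* = 199.
With the subsidy, sellers receive Ps = Pb + 45 for each unit, where Pb is the price buyers pay.
Supply in terms of Pb becomes xs = -21.8 + 2.4(Pb + 45) = 86.2 + 2.4Pb. Setting this equal to demand: 226.6 - 0.3Pb = 86.2 + 2.4Pb, so Pb = 52.
Sellers receive Ps = 52 + 45 = 97; x' = 226.6 − 0.3·52 = 211.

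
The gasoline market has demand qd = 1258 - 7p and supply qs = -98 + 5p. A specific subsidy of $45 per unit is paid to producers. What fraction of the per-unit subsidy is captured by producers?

Pre-subsidy: 1258 - 7p = -98 + 5p gives p* = 113, q* = 467.
With the subsidy, sellers receive ps = pb + 45 for each unit, where pb is the price buyers pay.
Supply in terms of pb becomes qs = -98 + 5(pb + 45) = 127 + 5pb. Setting this equal to demand: 1258 - 7pb = 127 + 5pb, so pb = 94.25.
Sellers receive ps = 94.25 + 45 = 139.25; q' = 1258 − 7·94.25 = 598.25.
Buyers' price falls by p* − pb = 113 − 94.25 = 18.75; sellers' price rises by ps − p* = 139.25 − 113 = 26.25.
So producers capture 26.25/45 = 7/12 of each unit of subsidy.

Producer share = 7/12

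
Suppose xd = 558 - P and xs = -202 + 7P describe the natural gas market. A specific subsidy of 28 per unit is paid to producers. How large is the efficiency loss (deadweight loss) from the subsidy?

Pre-subsidy: 558 - P = -202 + 7P gives P* = 95, x* = 463.
With the subsidy, sellers receive Ps = Pb + 28 for each unit, where Pb is the price buyers pay.
Supply in terms of Pb becomes xs = -202 + 7(Pb + 28) = -6 + 7Pb. Setting this equal to demand: 558 - Pb = -6 + 7Pb, so Pb = 70.5.
Sellers receive Ps = 70.5 + 28 = 98.5; x' = 558 − 1·70.5 = 487.5.
The subsidy expands output by 487.5 − 463 = 24.5 past the efficient level; on those units the gap between marginal cost and willingness to pay runs from 0 up to 28.
DWL = ½ × 28 × 24.5 = 343.

Deadweight loss = 343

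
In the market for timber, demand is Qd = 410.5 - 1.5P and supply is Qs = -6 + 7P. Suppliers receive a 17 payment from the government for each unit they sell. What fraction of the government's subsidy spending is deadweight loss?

Pre-subsidy: 410.5 - 1.5P = -6 + 7P gives P* = 49, Q* = 337.
With the subsidy, sellers receive Ps = Pb + 17 for each unit, where Pb is the price buyers pay.
Supply in terms of Pb becomes Qs = -6 + 7(Pb + 17) = 113 + 7Pb. Setting this equal to demand: 410.5 - 1.5Pb = 113 + 7Pb, so Pb = 35.
Sellers receive Ps = 35 + 17 = 52; Q' = 410.5 − 1.5·35 = 358.
ΔCS = ½(337 + 358)(49 − 35) = 4865; ΔPS = ½(337 + 358)(52 − 49) = 1042.5.
Government spending = 17 × 358 = 6086.
DWL = ½ × 17 × (358 − 337) = 178.5; fraction = 178.5 / 6086 = 21/716.

DWL / government spending = 21/716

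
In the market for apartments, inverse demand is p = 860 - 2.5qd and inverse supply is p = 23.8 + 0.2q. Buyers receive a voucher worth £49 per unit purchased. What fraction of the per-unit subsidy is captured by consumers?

Consumer share = 25/27

Pre-subsidy: 860 - 2.5q = 23.8 + 0.2q gives q* = 8362/27 and p* = 2315/27.
With the rebate, buyers effectively pay pb = ps − 49, where ps is the price sellers receive.
On the curves, pb = 860 - 2.5q and ps = 23.8 + 0.2q; the wedge ps − pb = 49 gives 23.8 + 0.2q − (860 - 2.5q) = 49, so q' = 8852/27.
Then pb = 860 − 2.5·(8852/27) = 1090/27 and ps = 23.8 + 0.2·(8852/27) = 2413/27.
Buyers' price falls by p* − pb = 2315/27 − 1090/27 = 1225/27; sellers' price rises by ps − p* = 2413/27 − 2315/27 = 98/27.
So consumers capture (1225/27)/49 = 25/27 of each unit of subsidy.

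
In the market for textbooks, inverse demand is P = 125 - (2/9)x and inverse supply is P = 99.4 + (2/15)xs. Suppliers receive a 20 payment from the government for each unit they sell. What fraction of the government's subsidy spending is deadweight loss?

Pre-subsidy: 125 - (2/9)x = 99.4 + (2/15)x gives x* = 72 and P* = 109.
With the subsidy, sellers receive Ps = Pb + 20 for each unit, where Pb is the price buyers pay.
On the curves, Pb = 125 - (2/9)x and Ps = 99.4 + (2/15)x; the wedge Ps − Pb = 20 gives 99.4 + (2/15)x − (125 - (2/9)x) = 20, so x' = 128.25.
Then Pb = 125 − (2/9)·128.25 = 96.5 and Ps = 99.4 + (2/15)·128.25 = 116.5.
ΔCS = ½(72 + 128.25)(109 − 96.5) = 1251.5625; ΔPS = ½(72 + 128.25)(116.5 − 109) = 750.9375.
Government spending = 20 × 128.25 = 2565.
DWL = ½ × 20 × (128.25 − 72) = 562.5; fraction = 562.5 / 2565 = 25/114.

DWL / government spending = 25/114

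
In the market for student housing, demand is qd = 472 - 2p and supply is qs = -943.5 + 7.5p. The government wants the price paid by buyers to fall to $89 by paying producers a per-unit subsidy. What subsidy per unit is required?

At a buyer price of 89, quantity demanded is 472 − 2·89 = 294.
Sellers supply 294 only when they receive ps with -943.5 + 7.5·ps = 294, i.e. ps = 165.
s = ps − pb = 165 − 89 = 76.

Required subsidy s = $76 per unit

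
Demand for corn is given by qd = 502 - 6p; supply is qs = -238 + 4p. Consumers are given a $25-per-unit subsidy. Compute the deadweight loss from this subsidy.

Pre-subsidy: 502 - 6p = -238 + 4p gives p* = 74, q* = 58.
With the rebate, buyers effectively pay pb = ps − 25, where ps is the price sellers receive.
Demand in terms of ps becomes qd = 502 − 6(ps − 25) = 652 - 6ps. Setting this equal to supply: 652 - 6ps = -238 + 4ps, so ps = 89.
Buyers pay pb = 89 − 25 = 64; q' = -238 + 4·89 = 118.
The subsidy expands output by 118 − 58 = 60 past the efficient level; on those units the gap between marginal cost and willingness to pay runs from 0 up to 25.
DWL = ½ × 25 × 60 = 750.

Deadweight loss = $750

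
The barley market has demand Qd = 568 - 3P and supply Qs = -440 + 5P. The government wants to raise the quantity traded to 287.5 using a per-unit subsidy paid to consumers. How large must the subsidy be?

At Q = 287.5, invert demand for the buyer price: Pb = (568 − 287.5)/3 = 93.5; invert supply for the seller price: Ps = (287.5 − (-440))/5 = 145.5.
The subsidy must fill the gap: s = Ps − Pb = 145.5 − 93.5 = 52.

Required subsidy s = 52 per unit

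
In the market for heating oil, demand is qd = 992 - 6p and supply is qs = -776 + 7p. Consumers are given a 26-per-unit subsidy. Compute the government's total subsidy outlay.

Pre-subsidy: 992 - 6p = -776 + 7p gives p* = 136, q* = 176.
With the rebate, buyers effectively pay pb = ps − 26, where ps is the price sellers receive.
Demand in terms of ps becomes qd = 992 − 6(ps − 26) = 1148 - 6ps. Setting this equal to supply: 1148 - 6ps = -776 + 7ps, so ps = 148.
Buyers pay pb = 148 − 26 = 122; q' = -776 + 7·148 = 260.
Government outlay = subsidy × quantity = 26 × 260 = 6760.

Government cost = 6760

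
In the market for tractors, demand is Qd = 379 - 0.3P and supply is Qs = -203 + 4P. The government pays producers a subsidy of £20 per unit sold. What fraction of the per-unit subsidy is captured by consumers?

Pre-subsidy: 379 - 0.3P = -203 + 4P gives P* = 5820/43, Q* = 14551/43.
With the subsidy, sellers receive Ps = Pb + 20 for each unit, where Pb is the price buyers pay.
Supply in terms of Pb becomes Qs = -203 + 4(Pb + 20) = -123 + 4Pb. Setting this equal to demand: 379 - 0.3Pb = -123 + 4Pb, so Pb = 5020/43.
Sellers receive Ps = 5020/43 + 20 = 5880/43; Q' = 379 − 0.3·(5020/43) = 14791/43.
Buyers' price falls by P* − Pb = 5820/43 − 5020/43 = 800/43; sellers' price rises by Ps − P* = 5880/43 − 5820/43 = 60/43.
So consumers capture (800/43)/20 = 40/43 of each unit of subsidy.

Consumer share = 40/43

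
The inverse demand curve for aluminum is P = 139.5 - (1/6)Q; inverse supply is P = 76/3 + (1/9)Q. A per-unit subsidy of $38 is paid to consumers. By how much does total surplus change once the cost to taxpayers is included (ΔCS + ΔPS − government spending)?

Pre-subsidy: 139.5 - (1/6)Q = 76/3 + (1/9)Q gives Q* = 411 and P* = 71.
With the rebate, buyers effectively pay Pb = Ps − 38, where Ps is the price sellers receive.
On the curves, Pb = 139.5 - (1/6)Q and Ps = 76/3 + (1/9)Q; the wedge Ps − Pb = 38 gives 76/3 + (1/9)Q − (139.5 - (1/6)Q) = 38, so Q' = 547.8.
Then Pb = 139.5 − (1/6)·547.8 = 48.2 and Ps = 76/3 + (1/9)·547.8 = 86.2.
ΔCS = ½(411 + 547.8)(71 − 48.2) = 10930.32; ΔPS = ½(411 + 547.8)(86.2 − 71) = 7286.88.
Government spending = 38 × 547.8 = 20816.4.
Net change = 10930.32 + 7286.88 − 20816.4 = -2599.2. The loss equals the DWL triangle ½·38·136.8.

Net change in total surplus = -$2599.2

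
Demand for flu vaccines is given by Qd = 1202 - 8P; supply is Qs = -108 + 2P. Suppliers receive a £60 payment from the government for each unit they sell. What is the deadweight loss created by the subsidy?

Deadweight loss = £2880

Pre-subsidy: 1202 - 8P = -108 + 2P gives P* = 131, Q* = 154.
With the subsidy, sellers receive Ps = Pb + 60 for each unit, where Pb is the price buyers pay.
Supply in terms of Pb becomes Qs = -108 + 2(Pb + 60) = 12 + 2Pb. Setting this equal to demand: 1202 - 8Pb = 12 + 2Pb, so Pb = 119.
Sellers receive Ps = 119 + 60 = 179; Q' = 1202 − 8·119 = 250.
The subsidy expands output by 250 − 154 = 96 past the efficient level; on those units the gap between marginal cost and willingness to pay runs from 0 up to 60.
DWL = ½ × 60 × 96 = 2880.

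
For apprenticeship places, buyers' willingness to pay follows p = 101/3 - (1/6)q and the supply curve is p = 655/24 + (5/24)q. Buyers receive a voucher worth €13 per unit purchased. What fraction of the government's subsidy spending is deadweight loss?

DWL / government spending = 52/155

Pre-subsidy: 101/3 - (1/6)q = 655/24 + (5/24)q gives q* = 17 and p* = 185/6.
With the rebate, buyers effectively pay pb = ps − 13, where ps is the price sellers receive.
On the curves, pb = 101/3 - (1/6)q and ps = 655/24 + (5/24)q; the wedge ps − pb = 13 gives 655/24 + (5/24)q − (101/3 - (1/6)q) = 13, so q' = 155/3.
Then pb = 101/3 − (1/6)·(155/3) = 451/18 and ps = 655/24 + (5/24)·(155/3) = 685/18.
ΔCS = ½(17 + 155/3)(185/6 − 451/18) = 5356/27; ΔPS = ½(17 + 155/3)(685/18 − 185/6) = 6695/27.
Government spending = 13 × 155/3 = 2015/3.
DWL = ½ × 13 × (155/3 − 17) = 676/3; fraction = (676/3) / (2015/3) = 52/155.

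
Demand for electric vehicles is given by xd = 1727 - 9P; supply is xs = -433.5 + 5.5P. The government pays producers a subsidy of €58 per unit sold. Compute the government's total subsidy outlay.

Government cost = €33872

Pre-subsidy: 1727 - 9P = -433.5 + 5.5P gives P* = 149, x* = 386.
With the subsidy, sellers receive Ps = Pb + 58 for each unit, where Pb is the price buyers pay.
Supply in terms of Pb becomes xs = -433.5 + 5.5(Pb + 58) = -114.5 + 5.5Pb. Setting this equal to demand: 1727 - 9Pb = -114.5 + 5.5Pb, so Pb = 127.
Sellers receive Ps = 127 + 58 = 185; x' = 1727 − 9·127 = 584.
Government outlay = subsidy × quantity = 58 × 584 = 33872.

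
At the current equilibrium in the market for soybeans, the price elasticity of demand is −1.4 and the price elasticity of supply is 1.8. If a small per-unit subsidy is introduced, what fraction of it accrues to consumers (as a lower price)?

Consumer share = 0.5625

For a small subsidy around the equilibrium, the benefit split depends on the relative slopes, which at a point are proportional to the elasticities.
Buyer share = εs/(εs + |εd|) = 1.8/(1.8 + 1.4) = 0.5625; seller share = |εd|/(εs + |εd|) = 0.4375.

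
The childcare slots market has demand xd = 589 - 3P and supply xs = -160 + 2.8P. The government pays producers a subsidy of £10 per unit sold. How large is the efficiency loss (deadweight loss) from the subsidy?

Deadweight loss = 2100/29

Pre-subsidy: 589 - 3P = -160 + 2.8P gives P* = 3745/29, x* = 5846/29.
With the subsidy, sellers receive Ps = Pb + 10 for each unit, where Pb is the price buyers pay.
Supply in terms of Pb becomes xs = -160 + 2.8(Pb + 10) = -132 + 2.8Pb. Setting this equal to demand: 589 - 3Pb = -132 + 2.8Pb, so Pb = 3605/29.
Sellers receive Ps = 3605/29 + 10 = 3895/29; x' = 589 − 3·(3605/29) = 6266/29.
The subsidy expands output by 6266/29 − 5846/29 = 420/29 past the efficient level; on those units the gap between marginal cost and willingness to pay runs from 0 up to 10.
DWL = ½ × 10 × 420/29 = 2100/29.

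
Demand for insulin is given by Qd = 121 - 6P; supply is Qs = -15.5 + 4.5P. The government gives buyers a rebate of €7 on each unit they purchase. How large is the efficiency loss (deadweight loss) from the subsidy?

Pre-subsidy: 121 - 6P = -15.5 + 4.5P gives P* = 13, Q* = 43.
With the rebate, buyers effectively pay Pb = Ps − 7, where Ps is the price sellers receive.
Demand in terms of Ps becomes Qd = 121 − 6(Ps − 7) = 163 - 6Ps. Setting this equal to supply: 163 - 6Ps = -15.5 + 4.5Ps, so Ps = 17.
Buyers pay Pb = 17 − 7 = 10; Q' = -15.5 + 4.5·17 = 61.
The subsidy expands output by 61 − 43 = 18 past the efficient level; on those units the gap between marginal cost and willingness to pay runs from 0 up to 7.
DWL = ½ × 7 × 18 = 63.

Deadweight loss = €63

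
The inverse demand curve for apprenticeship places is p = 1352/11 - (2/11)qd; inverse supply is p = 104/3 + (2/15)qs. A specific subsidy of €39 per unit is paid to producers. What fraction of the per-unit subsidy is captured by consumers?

Consumer share = 15/26

Pre-subsidy: 1352/11 - (2/11)q = 104/3 + (2/15)q gives q* = 280 and p* = 72.
With the subsidy, sellers receive ps = pb + 39 for each unit, where pb is the price buyers pay.
On the curves, pb = 1352/11 - (2/11)q and ps = 104/3 + (2/15)q; the wedge ps − pb = 39 gives 104/3 + (2/15)q − (1352/11 - (2/11)q) = 39, so q' = 403.75.
Then pb = 1352/11 − (2/11)·403.75 = 49.5 and ps = 104/3 + (2/15)·403.75 = 88.5.
Buyers' price falls by p* − pb = 72 − 49.5 = 22.5; sellers' price rises by ps − p* = 88.5 − 72 = 16.5.
So consumers capture 22.5/39 = 15/26 of each unit of subsidy.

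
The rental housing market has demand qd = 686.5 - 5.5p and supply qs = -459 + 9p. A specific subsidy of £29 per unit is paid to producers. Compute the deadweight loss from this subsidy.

Pre-subsidy: 686.5 - 5.5p = -459 + 9p gives p* = 79, q* = 252.
With the subsidy, sellers receive ps = pb + 29 for each unit, where pb is the price buyers pay.
Supply in terms of pb becomes qs = -459 + 9(pb + 29) = -198 + 9pb. Setting this equal to demand: 686.5 - 5.5pb = -198 + 9pb, so pb = 61.
Sellers receive ps = 61 + 29 = 90; q' = 686.5 − 5.5·61 = 351.
The subsidy expands output by 351 − 252 = 99 past the efficient level; on those units the gap between marginal cost and willingness to pay runs from 0 up to 29.
DWL = ½ × 29 × 99 = 1435.5.

Deadweight loss = £1435.5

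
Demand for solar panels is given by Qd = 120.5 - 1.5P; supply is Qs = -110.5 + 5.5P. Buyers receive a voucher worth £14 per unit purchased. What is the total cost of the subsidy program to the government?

Pre-subsidy: 120.5 - 1.5P = -110.5 + 5.5P gives P* = 33, Q* = 71.
With the rebate, buyers effectively pay Pb = Ps − 14, where Ps is the price sellers receive.
Demand in terms of Ps becomes Qd = 120.5 − 1.5(Ps − 14) = 141.5 - 1.5Ps. Setting this equal to supply: 141.5 - 1.5Ps = -110.5 + 5.5Ps, so Ps = 36.
Buyers pay Pb = 36 − 14 = 22; Q' = -110.5 + 5.5·36 = 87.5.
Government outlay = subsidy × quantity = 14 × 87.5 = 1225.

Government cost = £1225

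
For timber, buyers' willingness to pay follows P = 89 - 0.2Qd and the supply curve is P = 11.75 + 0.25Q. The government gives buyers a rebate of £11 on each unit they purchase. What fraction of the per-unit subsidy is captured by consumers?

Consumer share = 4/9

Pre-subsidy: 89 - 0.2Q = 11.75 + 0.25Q gives Q* = 515/3 and P* = 164/3.
With the rebate, buyers effectively pay Pb = Ps − 11, where Ps is the price sellers receive.
On the curves, Pb = 89 - 0.2Q and Ps = 11.75 + 0.25Q; the wedge Ps − Pb = 11 gives 11.75 + 0.25Q − (89 - 0.2Q) = 11, so Q' = 1765/9.
Then Pb = 89 − 0.2·(1765/9) = 448/9 and Ps = 11.75 + 0.25·(1765/9) = 547/9.
Buyers' price falls by P* − Pb = 164/3 − 448/9 = 44/9; sellers' price rises by Ps − P* = 547/9 − 164/3 = 55/9.
So consumers capture (44/9)/11 = 4/9 of each unit of subsidy.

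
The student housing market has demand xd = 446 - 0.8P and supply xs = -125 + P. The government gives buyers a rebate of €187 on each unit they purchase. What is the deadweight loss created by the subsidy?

Deadweight loss = 69938/9

Pre-subsidy: 446 - 0.8P = -125 + P gives P* = 2855/9, x* = 1730/9.
With the rebate, buyers effectively pay Pb = Ps − 187, where Ps is the price sellers receive.
Demand in terms of Ps becomes xd = 446 − 0.8(Ps − 187) = 595.6 - 0.8Ps. Setting this equal to supply: 595.6 - 0.8Ps = -125 + Ps, so Ps = 1201/3.
Buyers pay Pb = 1201/3 − 187 = 640/3; x' = -125 + 1·(1201/3) = 826/3.
The subsidy expands output by 826/3 − 1730/9 = 748/9 past the efficient level; on those units the gap between marginal cost and willingness to pay runs from 0 up to 187.
DWL = ½ × 187 × 748/9 = 69938/9.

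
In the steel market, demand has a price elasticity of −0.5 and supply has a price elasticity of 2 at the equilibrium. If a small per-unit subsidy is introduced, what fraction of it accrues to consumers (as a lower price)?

For a small subsidy around the equilibrium, the benefit split depends on the relative slopes, which at a point are proportional to the elasticities.
Buyer share = εs/(εs + |εd|) = 2/(2 + 0.5) = 0.8; seller share = |εd|/(εs + |εd|) = 0.2.

Consumer share = 0.8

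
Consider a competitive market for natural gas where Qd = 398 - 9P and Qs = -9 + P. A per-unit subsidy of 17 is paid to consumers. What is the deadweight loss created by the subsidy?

Deadweight loss = 130.05

Pre-subsidy: 398 - 9P = -9 + P gives P* = 40.7, Q* = 31.7.
With the rebate, buyers effectively pay Pb = Ps − 17, where Ps is the price sellers receive.
Demand in terms of Ps becomes Qd = 398 − 9(Ps − 17) = 551 - 9Ps. Setting this equal to supply: 551 - 9Ps = -9 + Ps, so Ps = 56.
Buyers pay Pb = 56 − 17 = 39; Q' = -9 + 1·56 = 47.
The subsidy expands output by 47 − 31.7 = 15.3 past the efficient level; on those units the gap between marginal cost and willingness to pay runs from 0 up to 17.
DWL = ½ × 17 × 15.3 = 130.05.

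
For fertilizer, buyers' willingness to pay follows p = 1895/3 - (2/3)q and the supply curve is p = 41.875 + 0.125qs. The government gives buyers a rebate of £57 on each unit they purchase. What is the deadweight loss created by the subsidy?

Deadweight loss = £2052

Pre-subsidy: 1895/3 - (2/3)q = 41.875 + 0.125q gives q* = 745 and p* = 135.
With the rebate, buyers effectively pay pb = ps − 57, where ps is the price sellers receive.
On the curves, pb = 1895/3 - (2/3)q and ps = 41.875 + 0.125q; the wedge ps − pb = 57 gives 41.875 + 0.125q − (1895/3 - (2/3)q) = 57, so q' = 817.
Then pb = 1895/3 − (2/3)·817 = 87 and ps = 41.875 + 0.125·817 = 144.
The subsidy expands output by 817 − 745 = 72 past the efficient level; on those units the gap between marginal cost and willingness to pay runs from 0 up to 57.
DWL = ½ × 57 × 72 = 2052.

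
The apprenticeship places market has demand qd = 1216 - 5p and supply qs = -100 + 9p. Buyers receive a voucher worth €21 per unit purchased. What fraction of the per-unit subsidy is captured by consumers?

Consumer share = 9/14

Pre-subsidy: 1216 - 5p = -100 + 9p gives p* = 94, q* = 746.
With the rebate, buyers effectively pay pb = ps − 21, where ps is the price sellers receive.
Demand in terms of ps becomes qd = 1216 − 5(ps − 21) = 1321 - 5ps. Setting this equal to supply: 1321 - 5ps = -100 + 9ps, so ps = 101.5.
Buyers pay pb = 101.5 − 21 = 80.5; q' = -100 + 9·101.5 = 813.5.
Buyers' price falls by p* − pb = 94 − 80.5 = 13.5; sellers' price rises by ps − p* = 101.5 − 94 = 7.5.
So consumers capture 13.5/21 = 9/14 of each unit of subsidy.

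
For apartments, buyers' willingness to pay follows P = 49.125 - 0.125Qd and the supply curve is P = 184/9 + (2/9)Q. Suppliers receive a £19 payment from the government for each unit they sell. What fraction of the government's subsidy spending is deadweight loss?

Pre-subsidy: 49.125 - 0.125Q = 184/9 + (2/9)Q gives Q* = 82.6 and P* = 38.8.
With the subsidy, sellers receive Ps = Pb + 19 for each unit, where Pb is the price buyers pay.
On the curves, Pb = 49.125 - 0.125Q and Ps = 184/9 + (2/9)Q; the wedge Ps − Pb = 19 gives 184/9 + (2/9)Q − (49.125 - 0.125Q) = 19, so Q' = 137.32.
Then Pb = 49.125 − 0.125·137.32 = 31.96 and Ps = 184/9 + (2/9)·137.32 = 50.96.
ΔCS = ½(82.6 + 137.32)(38.8 − 31.96) = 752.1264; ΔPS = ½(82.6 + 137.32)(50.96 − 38.8) = 1337.1136.
Government spending = 19 × 137.32 = 2609.08.
DWL = ½ × 19 × (137.32 − 82.6) = 519.84; fraction = 519.84 / 2609.08 = 684/3433.

DWL / government spending = 684/3433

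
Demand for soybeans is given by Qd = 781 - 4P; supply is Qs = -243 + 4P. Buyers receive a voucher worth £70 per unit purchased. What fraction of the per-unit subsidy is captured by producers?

Producer share = 0.5

Pre-subsidy: 781 - 4P = -243 + 4P gives P* = 128, Q* = 269.
With the rebate, buyers effectively pay Pb = Ps − 70, where Ps is the price sellers receive.
Demand in terms of Ps becomes Qd = 781 − 4(Ps − 70) = 1061 - 4Ps. Setting this equal to supply: 1061 - 4Ps = -243 + 4Ps, so Ps = 163.
Buyers pay Pb = 163 − 70 = 93; Q' = -243 + 4·163 = 409.
Buyers' price falls by P* − Pb = 128 − 93 = 35; sellers' price rises by Ps − P* = 163 − 128 = 35.
So producers capture 35/70 = 0.5 of each unit of subsidy.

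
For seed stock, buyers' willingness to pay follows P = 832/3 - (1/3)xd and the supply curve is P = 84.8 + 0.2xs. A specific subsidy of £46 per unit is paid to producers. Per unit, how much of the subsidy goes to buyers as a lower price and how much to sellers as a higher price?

Buyers gain £28.75 per unit; sellers gain £17.25 per unit

Pre-subsidy: 832/3 - (1/3)x = 84.8 + 0.2x gives x* = 361 and P* = 157.
With the subsidy, sellers receive Ps = Pb + 46 for each unit, where Pb is the price buyers pay.
On the curves, Pb = 832/3 - (1/3)x and Ps = 84.8 + 0.2x; the wedge Ps − Pb = 46 gives 84.8 + 0.2x − (832/3 - (1/3)x) = 46, so x' = 447.25.
Then Pb = 832/3 − (1/3)·447.25 = 128.25 and Ps = 84.8 + 0.2·447.25 = 174.25.
Buyers' price falls by P* − Pb = 157 − 128.25 = 28.75; sellers' price rises by Ps − P* = 174.25 − 157 = 17.25.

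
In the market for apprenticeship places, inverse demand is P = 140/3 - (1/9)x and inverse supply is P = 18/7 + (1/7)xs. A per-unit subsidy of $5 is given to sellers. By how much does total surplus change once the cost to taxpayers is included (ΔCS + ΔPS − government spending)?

Pre-subsidy: 140/3 - (1/9)x = 18/7 + (1/7)x gives x* = 173.625 and P* = 27.375.
With the subsidy, sellers receive Ps = Pb + 5 for each unit, where Pb is the price buyers pay.
On the curves, Pb = 140/3 - (1/9)x and Ps = 18/7 + (1/7)x; the wedge Ps − Pb = 5 gives 18/7 + (1/7)x − (140/3 - (1/9)x) = 5, so x' = 193.3125.
Then Pb = 140/3 − (1/9)·193.3125 = 25.1875 and Ps = 18/7 + (1/7)·193.3125 = 30.1875.
ΔCS = ½(173.625 + 193.3125)(27.375 − 25.1875) = 401.337890625; ΔPS = ½(173.625 + 193.3125)(30.1875 − 27.375) = 516.005859375.
Government spending = 5 × 193.3125 = 966.5625.
Net change = 401.337890625 + 516.005859375 − 966.5625 = -49.21875. The loss equals the DWL triangle ½·5·19.6875.

Net change in total surplus = -$49.21875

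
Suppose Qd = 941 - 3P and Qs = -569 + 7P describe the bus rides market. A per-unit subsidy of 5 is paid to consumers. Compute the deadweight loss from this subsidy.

Pre-subsidy: 941 - 3P = -569 + 7P gives P* = 151, Q* = 488.
With the rebate, buyers effectively pay Pb = Ps − 5, where Ps is the price sellers receive.
Demand in terms of Ps becomes Qd = 941 − 3(Ps − 5) = 956 - 3Ps. Setting this equal to supply: 956 - 3Ps = -569 + 7Ps, so Ps = 152.5.
Buyers pay Pb = 152.5 − 5 = 147.5; Q' = -569 + 7·152.5 = 498.5.
The subsidy expands output by 498.5 − 488 = 10.5 past the efficient level; on those units the gap between marginal cost and willingness to pay runs from 0 up to 5.
DWL = ½ × 5 × 10.5 = 26.25.

Deadweight loss = 26.25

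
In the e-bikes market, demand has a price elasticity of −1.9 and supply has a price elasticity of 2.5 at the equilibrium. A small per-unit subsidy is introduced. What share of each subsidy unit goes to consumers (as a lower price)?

Consumer share = 25/44

For a small subsidy around the equilibrium, the benefit split depends on the relative slopes, which at a point are proportional to the elasticities.
Buyer share = εs/(εs + |εd|) = 2.5/(2.5 + 1.9) = 25/44; seller share = |εd|/(εs + |εd|) = 19/44.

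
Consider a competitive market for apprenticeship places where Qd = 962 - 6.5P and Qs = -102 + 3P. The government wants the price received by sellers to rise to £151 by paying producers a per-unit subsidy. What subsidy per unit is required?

At a seller price of 151, quantity supplied is -102 + 3·151 = 351.
Buyers absorb 351 only when they pay Pb with 962 − 6.5·Pb = 351, i.e. Pb = 94.
s = Ps − Pb = 151 − 94 = 57.

Required subsidy s = £57 per unit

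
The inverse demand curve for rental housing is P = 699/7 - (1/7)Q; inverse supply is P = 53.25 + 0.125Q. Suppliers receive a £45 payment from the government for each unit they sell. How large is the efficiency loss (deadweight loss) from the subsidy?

Pre-subsidy: 699/7 - (1/7)Q = 53.25 + 0.125Q gives Q* = 174 and P* = 75.
With the subsidy, sellers receive Ps = Pb + 45 for each unit, where Pb is the price buyers pay.
On the curves, Pb = 699/7 - (1/7)Q and Ps = 53.25 + 0.125Q; the wedge Ps − Pb = 45 gives 53.25 + 0.125Q − (699/7 - (1/7)Q) = 45, so Q' = 342.
Then Pb = 699/7 − (1/7)·342 = 51 and Ps = 53.25 + 0.125·342 = 96.
The subsidy expands output by 342 − 174 = 168 past the efficient level; on those units the gap between marginal cost and willingness to pay runs from 0 up to 45.
DWL = ½ × 45 × 168 = 3780.

Deadweight loss = £3780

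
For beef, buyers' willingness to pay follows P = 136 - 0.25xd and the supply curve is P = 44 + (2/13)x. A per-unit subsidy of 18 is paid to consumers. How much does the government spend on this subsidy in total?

Pre-subsidy: 136 - 0.25x = 44 + (2/13)x gives x* = 4784/21 and P* = 1660/21.
With the rebate, buyers effectively pay Pb = Ps − 18, where Ps is the price sellers receive.
On the curves, Pb = 136 - 0.25x and Ps = 44 + (2/13)x; the wedge Ps − Pb = 18 gives 44 + (2/13)x − (136 - 0.25x) = 18, so x' = 5720/21.
Then Pb = 136 − 0.25·(5720/21) = 1426/21 and Ps = 44 + (2/13)·(5720/21) = 1804/21.
Government outlay = subsidy × quantity = 18 × 5720/21 = 34320/7.

Government cost = 34320/7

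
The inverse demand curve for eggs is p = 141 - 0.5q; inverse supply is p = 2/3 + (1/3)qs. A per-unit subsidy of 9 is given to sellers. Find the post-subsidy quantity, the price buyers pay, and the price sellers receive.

q' = 179.2; buyers pay 51.4; sellers receive 60.4

Pre-subsidy: 141 - 0.5q = 2/3 + (1/3)q gives q* = 168.4 and p* = 56.8.
With the subsidy, sellers receive ps = pb + 9 for each unit, where pb is the price buyers pay.
On the curves, pb = 141 - 0.5q and ps = 2/3 + (1/3)q; the wedge ps − pb = 9 gives 2/3 + (1/3)q − (141 - 0.5q) = 9, so q' = 179.2.
Then pb = 141 − 0.5·179.2 = 51.4 and ps = 2/3 + (1/3)·179.2 = 60.4.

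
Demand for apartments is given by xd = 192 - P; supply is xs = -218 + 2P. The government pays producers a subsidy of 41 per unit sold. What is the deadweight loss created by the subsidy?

Pre-subsidy: 192 - P = -218 + 2P gives P* = 410/3, x* = 166/3.
With the subsidy, sellers receive Ps = Pb + 41 for each unit, where Pb is the price buyers pay.
Supply in terms of Pb becomes xs = -218 + 2(Pb + 41) = -136 + 2Pb. Setting this equal to demand: 192 - Pb = -136 + 2Pb, so Pb = 328/3.
Sellers receive Ps = 328/3 + 41 = 451/3; x' = 192 − 1·(328/3) = 248/3.
The subsidy expands output by 248/3 − 166/3 = 82/3 past the efficient level; on those units the gap between marginal cost and willingness to pay runs from 0 up to 41.
DWL = ½ × 41 × 82/3 = 1681/3.

Deadweight loss = 1681/3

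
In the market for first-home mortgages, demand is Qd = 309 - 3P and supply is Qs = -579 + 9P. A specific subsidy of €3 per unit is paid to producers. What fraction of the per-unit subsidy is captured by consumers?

Consumer share = 0.75

Pre-subsidy: 309 - 3P = -579 + 9P gives P* = 74, Q* = 87.
With the subsidy, sellers receive Ps = Pb + 3 for each unit, where Pb is the price buyers pay.
Supply in terms of Pb becomes Qs = -579 + 9(Pb + 3) = -552 + 9Pb. Setting this equal to demand: 309 - 3Pb = -552 + 9Pb, so Pb = 71.75.
Sellers receive Ps = 71.75 + 3 = 74.75; Q' = 309 − 3·71.75 = 93.75.
Buyers' price falls by P* − Pb = 74 − 71.75 = 2.25; sellers' price rises by Ps − P* = 74.75 − 74 = 0.75.
So consumers capture 2.25/3 = 0.75 of each unit of subsidy.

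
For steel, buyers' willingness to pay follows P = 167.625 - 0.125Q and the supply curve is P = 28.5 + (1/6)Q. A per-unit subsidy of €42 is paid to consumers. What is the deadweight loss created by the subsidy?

Pre-subsidy: 167.625 - 0.125Q = 28.5 + (1/6)Q gives Q* = 477 and P* = 108.
With the rebate, buyers effectively pay Pb = Ps − 42, where Ps is the price sellers receive.
On the curves, Pb = 167.625 - 0.125Q and Ps = 28.5 + (1/6)Q; the wedge Ps − Pb = 42 gives 28.5 + (1/6)Q − (167.625 - 0.125Q) = 42, so Q' = 621.
Then Pb = 167.625 − 0.125·621 = 90 and Ps = 28.5 + (1/6)·621 = 132.
The subsidy expands output by 621 − 477 = 144 past the efficient level; on those units the gap between marginal cost and willingness to pay runs from 0 up to 42.
DWL = ½ × 42 × 144 = 3024.

Deadweight loss = €3024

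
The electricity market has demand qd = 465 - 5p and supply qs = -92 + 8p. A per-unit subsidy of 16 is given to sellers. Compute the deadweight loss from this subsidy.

Pre-subsidy: 465 - 5p = -92 + 8p gives p* = 557/13, q* = 3260/13.
With the subsidy, sellers receive ps = pb + 16 for each unit, where pb is the price buyers pay.
Supply in terms of pb becomes qs = -92 + 8(pb + 16) = 36 + 8pb. Setting this equal to demand: 465 - 5pb = 36 + 8pb, so pb = 33.
Sellers receive ps = 33 + 16 = 49; q' = 465 − 5·33 = 300.
The subsidy expands output by 300 − 3260/13 = 640/13 past the efficient level; on those units the gap between marginal cost and willingness to pay runs from 0 up to 16.
DWL = ½ × 16 × 640/13 = 5120/13.

Deadweight loss = 5120/13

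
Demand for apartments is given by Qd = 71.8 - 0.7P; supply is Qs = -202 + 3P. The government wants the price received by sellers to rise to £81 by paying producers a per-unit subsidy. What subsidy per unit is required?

At a seller price of 81, quantity supplied is -202 + 3·81 = 41.
Buyers absorb 41 only when they pay Pb with 71.8 − 0.7·Pb = 41, i.e. Pb = 44.
s = Ps − Pb = 81 − 44 = 37.

Required subsidy s = £37 per unit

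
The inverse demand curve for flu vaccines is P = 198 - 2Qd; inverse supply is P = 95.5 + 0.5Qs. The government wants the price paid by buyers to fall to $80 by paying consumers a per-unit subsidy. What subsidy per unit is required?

At a buyer price of 80, quantity demanded is 99 − 0.5·80 = 59.
Sellers supply 59 only when they receive Ps = 95.5 + 0.5·59 = 125.
s = Ps − Pb = 125 − 80 = 45.

Required subsidy s = $45 per unit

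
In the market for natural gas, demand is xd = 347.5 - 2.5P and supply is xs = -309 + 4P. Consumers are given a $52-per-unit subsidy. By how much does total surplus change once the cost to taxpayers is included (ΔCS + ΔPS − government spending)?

Pre-subsidy: 347.5 - 2.5P = -309 + 4P gives P* = 101, x* = 95.
With the rebate, buyers effectively pay Pb = Ps − 52, where Ps is the price sellers receive.
Demand in terms of Ps becomes xd = 347.5 − 2.5(Ps − 52) = 477.5 - 2.5Ps. Setting this equal to supply: 477.5 - 2.5Ps = -309 + 4Ps, so Ps = 121.
Buyers pay Pb = 121 − 52 = 69; x' = -309 + 4·121 = 175.
ΔCS = ½(95 + 175)(101 − 69) = 4320; ΔPS = ½(95 + 175)(121 − 101) = 2700.
Government spending = 52 × 175 = 9100.
Net change = 4320 + 2700 − 9100 = -2080. The loss equals the DWL triangle ½·52·80.

Net change in total surplus = -$2080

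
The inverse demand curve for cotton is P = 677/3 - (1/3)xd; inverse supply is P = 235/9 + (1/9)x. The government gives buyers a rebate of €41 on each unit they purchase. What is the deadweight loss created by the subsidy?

Pre-subsidy: 677/3 - (1/3)x = 235/9 + (1/9)x gives x* = 449 and P* = 76.
With the rebate, buyers effectively pay Pb = Ps − 41, where Ps is the price sellers receive.
On the curves, Pb = 677/3 - (1/3)x and Ps = 235/9 + (1/9)x; the wedge Ps − Pb = 41 gives 235/9 + (1/9)x − (677/3 - (1/3)x) = 41, so x' = 541.25.
Then Pb = 677/3 − (1/3)·541.25 = 45.25 and Ps = 235/9 + (1/9)·541.25 = 86.25.
The subsidy expands output by 541.25 − 449 = 92.25 past the efficient level; on those units the gap between marginal cost and willingness to pay runs from 0 up to 41.
DWL = ½ × 41 × 92.25 = 1891.125.

Deadweight loss = €1891.125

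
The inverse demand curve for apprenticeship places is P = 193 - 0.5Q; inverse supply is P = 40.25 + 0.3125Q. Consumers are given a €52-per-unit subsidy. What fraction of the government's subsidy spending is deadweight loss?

DWL / government spending = 8/63

Pre-subsidy: 193 - 0.5Q = 40.25 + 0.3125Q gives Q* = 188 and P* = 99.
With the rebate, buyers effectively pay Pb = Ps − 52, where Ps is the price sellers receive.
On the curves, Pb = 193 - 0.5Q and Ps = 40.25 + 0.3125Q; the wedge Ps − Pb = 52 gives 40.25 + 0.3125Q − (193 - 0.5Q) = 52, so Q' = 252.
Then Pb = 193 − 0.5·252 = 67 and Ps = 40.25 + 0.3125·252 = 119.
ΔCS = ½(188 + 252)(99 − 67) = 7040; ΔPS = ½(188 + 252)(119 − 99) = 4400.
Government spending = 52 × 252 = 13104.
DWL = ½ × 52 × (252 − 188) = 1664; fraction = 1664 / 13104 = 8/63.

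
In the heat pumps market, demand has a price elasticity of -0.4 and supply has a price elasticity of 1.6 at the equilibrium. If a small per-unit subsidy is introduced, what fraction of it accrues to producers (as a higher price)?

Producer share = 0.2

For a small subsidy around the equilibrium, the benefit split depends on the relative slopes, which at a point are proportional to the elasticities.
Buyer share = εs/(εs + |εd|) = 1.6/(1.6 + 0.4) = 0.8; seller share = |εd|/(εs + |εd|) = 0.2.
So producers capture 0.2 of the subsidy.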